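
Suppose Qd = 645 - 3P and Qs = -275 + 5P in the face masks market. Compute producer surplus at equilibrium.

Producer surplus = 9000

Equilibrium: 645 - 3P = -275 + 5P gives P* = 115, Q* = 300.
Supply starts at P = 55 (where Qs = 0).
PS = ½(115 − 55)(300) = 9000.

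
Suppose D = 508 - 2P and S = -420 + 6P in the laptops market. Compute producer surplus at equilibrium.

Producer surplus = 6348

Equilibrium: 508 - 2P = -420 + 6P gives P* = 116, Q* = 276.
Supply starts at P = 70 (where S = 0).
PS = ½(116 − 70)(276) = 6348.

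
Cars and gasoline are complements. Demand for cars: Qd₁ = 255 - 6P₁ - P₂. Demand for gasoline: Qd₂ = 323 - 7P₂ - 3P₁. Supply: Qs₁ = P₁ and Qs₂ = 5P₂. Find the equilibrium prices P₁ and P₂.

P₁ = 2737/81, P₂ = 1496/81

Market 1: 255 - 6P₁ - P₂ = P₁ → 7P₁ + P₂ = 255.
Market 2: 12P₂ + 3P₁ = 323.
Eliminating P₂: 12×(1) − 1×(2) gives 81P₁ = 2737, so P₁ = 2737/81.
Back-substitute into (2): P₂ = (323 − 3×2737/81) / 12 = 1496/81.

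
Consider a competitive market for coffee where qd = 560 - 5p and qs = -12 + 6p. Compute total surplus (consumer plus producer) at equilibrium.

Total surplus = 16500

Equilibrium: 560 - 5p = -12 + 6p gives p* = 52, q* = 300.
Demand choke price: p = 112; supply starts at p = 2.
CS = ½(112 − 52)(300) = 9000; PS = ½(52 − 2)(300) = 7500.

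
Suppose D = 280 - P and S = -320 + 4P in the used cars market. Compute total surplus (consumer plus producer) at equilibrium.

Total surplus = 16000

Equilibrium: 280 - P = -320 + 4P gives P* = 120, Q* = 160.
Demand choke price: P = 280; supply starts at P = 80.
CS = ½(280 − 120)(160) = 12800; PS = ½(120 − 80)(160) = 3200.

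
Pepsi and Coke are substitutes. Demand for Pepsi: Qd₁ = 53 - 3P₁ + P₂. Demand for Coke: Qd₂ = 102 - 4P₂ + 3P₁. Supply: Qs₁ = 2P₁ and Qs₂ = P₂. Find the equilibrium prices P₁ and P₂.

Market 1: 53 - 3P₁ + P₂ = 2P₁ → 5P₁ - P₂ = 53.
Market 2: 5P₂ - 3P₁ = 102.
Eliminating P₂: 5×(1) + 1×(2) gives 22P₁ = 367, so P₁ = 367/22.
Back-substitute into (2): P₂ = (102 + 3×367/22) / 5 = 669/22.

P₁ = 367/22, P₂ = 669/22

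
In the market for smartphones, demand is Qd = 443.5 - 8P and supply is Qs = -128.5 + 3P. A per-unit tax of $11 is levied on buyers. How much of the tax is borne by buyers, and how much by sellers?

Buyers bear $3, sellers bear $8

Pre-tax equilibrium: P* = 52, Q* = 27.5.
Tax on buyers shifts demand to Qd = 443.5 − 8(P + 11) = 355.5 - 8P.
355.5 - 8P = -128.5 + 3P gives seller price Ps = 44; buyers pay Pb = 44 + 11 = 55.
New quantity: Q = 443.5 − 8(55) = 3.5.
Buyer burden = 55 − 52 = 3; seller burden = 52 − 44 = 8.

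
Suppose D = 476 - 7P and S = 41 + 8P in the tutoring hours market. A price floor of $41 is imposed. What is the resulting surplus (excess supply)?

Equilibrium price would be P* = 29, so the floor at 41 binds.
At P = 41: D = 189, S = 369.
Surplus = 369 − 189 = 180.

Surplus = 180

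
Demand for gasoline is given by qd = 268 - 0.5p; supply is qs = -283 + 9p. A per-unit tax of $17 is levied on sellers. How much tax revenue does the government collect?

Tax revenue = 74596/19

Pre-tax equilibrium: p* = 58, q* = 239.
Tax on sellers shifts supply to qs = -283 + 9(p − 17) = -436 + 9p.
268 - 0.5p = -436 + 9p gives buyer price pb = 1408/19; sellers receive ps = 1408/19 − 17 = 1085/19.
New quantity: q = 268 − 0.5(1408/19) = 4388/19.
Revenue = 17 × 4388/19 = 74596/19.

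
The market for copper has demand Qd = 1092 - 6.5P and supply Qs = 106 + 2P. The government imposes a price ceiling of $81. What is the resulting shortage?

Equilibrium price would be P* = 116, so the ceiling at 81 binds.
At P = 81: Qd = 1092 − 6.5(81) = 565.5, Qs = 106 + 2(81) = 268.
Shortage = 565.5 − 268 = 297.5.

Shortage = 297.5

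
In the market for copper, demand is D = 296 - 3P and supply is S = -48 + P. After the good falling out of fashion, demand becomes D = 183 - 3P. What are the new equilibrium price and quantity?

Original equilibrium: P* = 86, Q* = 38.
New equilibrium: 183 - 3P = -48 + P, so 231 = 4P and P' = 57.75; Q' = 183 − 3(57.75) = 9.75.

P' = 57.75, Q' = 9.75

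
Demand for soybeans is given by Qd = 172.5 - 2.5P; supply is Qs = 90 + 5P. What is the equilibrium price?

Set Qd = Qs: 172.5 - 2.5P = 90 + 5P.
82.5 = 7.5P, so P* = 11.
Q* = 172.5 − 2.5(11) = 145.

P* = 11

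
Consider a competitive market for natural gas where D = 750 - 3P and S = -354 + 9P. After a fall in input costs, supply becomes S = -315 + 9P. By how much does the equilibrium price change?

Original equilibrium: P* = 92, Q* = 474.
New equilibrium: 750 - 3P = -315 + 9P, so 1065 = 12P and P' = 88.75; Q' = 750 − 3(88.75) = 483.75.
Change in price: 88.75 − 92 = -3.25.

ΔP = -3.25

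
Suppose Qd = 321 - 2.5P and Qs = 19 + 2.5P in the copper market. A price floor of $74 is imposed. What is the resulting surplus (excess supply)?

Equilibrium price would be P* = 60.4, so the floor at 74 binds.
At P = 74: Qd = 136, Qs = 204.
Surplus = 204 − 136 = 68.

Surplus = 68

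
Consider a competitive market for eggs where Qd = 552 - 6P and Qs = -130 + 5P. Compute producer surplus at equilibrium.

Equilibrium: 552 - 6P = -130 + 5P gives P* = 62, Q* = 180.
Supply starts at P = 26 (where Qs = 0).
PS = ½(62 − 26)(180) = 3240.

Producer surplus = 3240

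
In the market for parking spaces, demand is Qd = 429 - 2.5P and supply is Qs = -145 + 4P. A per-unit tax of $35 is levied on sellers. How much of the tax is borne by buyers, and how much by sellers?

Buyers bear 280/13, sellers bear 175/13

Pre-tax equilibrium: P* = 1148/13, Q* = 2707/13.
Tax on sellers shifts supply to Qs = -145 + 4(P − 35) = -285 + 4P.
429 - 2.5P = -285 + 4P gives buyer price Pb = 1428/13; sellers receive Ps = 1428/13 − 35 = 973/13.
New quantity: Q = 429 − 2.5(1428/13) = 2007/13.
Buyer burden = 1428/13 − 1148/13 = 280/13; seller burden = 1148/13 − 973/13 = 175/13.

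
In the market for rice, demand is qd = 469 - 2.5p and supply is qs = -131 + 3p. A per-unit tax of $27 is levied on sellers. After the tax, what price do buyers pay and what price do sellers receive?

Buyers pay 1362/11, sellers receive 1065/11

Pre-tax equilibrium: p* = 1200/11, q* = 2159/11.
Tax on sellers shifts supply to qs = -131 + 3(p − 27) = -212 + 3p.
469 - 2.5p = -212 + 3p gives buyer price pb = 1362/11; sellers receive ps = 1362/11 − 27 = 1065/11.
New quantity: q = 469 − 2.5(1362/11) = 1754/11.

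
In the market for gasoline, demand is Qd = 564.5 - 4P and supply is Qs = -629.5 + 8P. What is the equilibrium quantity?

Q* = 166.5

Set Qd = Qs: 564.5 - 4P = -629.5 + 8P.
1194 = 12P, so P* = 99.5.
Q* = 564.5 − 4(99.5) = 166.5.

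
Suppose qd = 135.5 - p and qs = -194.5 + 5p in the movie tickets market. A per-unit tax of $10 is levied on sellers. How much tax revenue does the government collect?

Tax revenue = 2165/3

Pre-tax equilibrium: p* = 55, q* = 80.5.
Tax on sellers shifts supply to qs = -194.5 + 5(p − 10) = -244.5 + 5p.
135.5 - p = -244.5 + 5p gives buyer price pb = 190/3; sellers receive ps = 190/3 − 10 = 160/3.
New quantity: q = 135.5 − 1(190/3) = 433/6.
Revenue = 10 × 433/6 = 2165/3.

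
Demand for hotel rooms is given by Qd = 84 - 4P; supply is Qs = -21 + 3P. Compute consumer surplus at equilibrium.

Equilibrium: 84 - 4P = -21 + 3P gives P* = 15, Q* = 24.
Demand choke price (Qd = 0): P = 21.
CS = ½(21 − 15)(24) = 72.

Consumer surplus = 72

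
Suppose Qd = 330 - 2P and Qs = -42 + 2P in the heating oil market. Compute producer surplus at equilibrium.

Equilibrium: 330 - 2P = -42 + 2P gives P* = 93, Q* = 144.
Supply starts at P = 21 (where Qs = 0).
PS = ½(93 − 21)(144) = 5184.

Producer surplus = 5184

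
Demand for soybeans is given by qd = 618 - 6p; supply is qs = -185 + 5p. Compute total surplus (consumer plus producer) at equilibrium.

Total surplus = 5940

Equilibrium: 618 - 6p = -185 + 5p gives p* = 73, q* = 180.
Demand choke price: p = 103; supply starts at p = 37.
CS = ½(103 − 73)(180) = 2700; PS = ½(73 − 37)(180) = 3240.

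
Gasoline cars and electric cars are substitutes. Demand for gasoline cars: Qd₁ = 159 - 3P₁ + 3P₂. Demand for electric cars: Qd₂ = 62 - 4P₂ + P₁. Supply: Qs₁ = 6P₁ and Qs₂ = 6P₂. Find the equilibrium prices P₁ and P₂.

P₁ = 592/29, P₂ = 239/29

Market 1: 159 - 3P₁ + 3P₂ = 6P₁ → 9P₁ - 3P₂ = 159.
Market 2: 10P₂ - P₁ = 62.
Eliminating P₂: 10×(1) + 3×(2) gives 87P₁ = 1776, so P₁ = 592/29.
Back-substitute into (2): P₂ = (62 + 1×592/29) / 10 = 239/29.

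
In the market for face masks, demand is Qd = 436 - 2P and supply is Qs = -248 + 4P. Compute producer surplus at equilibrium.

Producer surplus = 5408

Equilibrium: 436 - 2P = -248 + 4P gives P* = 114, Q* = 208.
Supply starts at P = 62 (where Qs = 0).
PS = ½(114 − 62)(208) = 5408.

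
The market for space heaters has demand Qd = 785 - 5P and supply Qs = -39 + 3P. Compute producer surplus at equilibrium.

Producer surplus = 12150

Equilibrium: 785 - 5P = -39 + 3P gives P* = 103, Q* = 270.
Supply starts at P = 13 (where Qs = 0).
PS = ½(103 − 13)(270) = 12150.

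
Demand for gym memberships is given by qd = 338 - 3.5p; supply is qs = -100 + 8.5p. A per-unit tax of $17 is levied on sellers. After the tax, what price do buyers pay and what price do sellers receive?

Pre-tax equilibrium: p* = 36.5, q* = 210.25.
Tax on sellers shifts supply to qs = -100 + 8.5(p − 17) = -244.5 + 8.5p.
338 - 3.5p = -244.5 + 8.5p gives buyer price pb = 1165/24; sellers receive ps = 1165/24 − 17 = 757/24.
New quantity: q = 338 − 3.5(1165/24) = 8069/48.

Buyers pay 1165/24, sellers receive 757/24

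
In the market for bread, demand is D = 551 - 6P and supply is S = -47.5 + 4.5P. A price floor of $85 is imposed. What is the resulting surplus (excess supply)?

Surplus = 294

Equilibrium price would be P* = 57, so the floor at 85 binds.
At P = 85: D = 41, S = 335.
Surplus = 335 − 41 = 294.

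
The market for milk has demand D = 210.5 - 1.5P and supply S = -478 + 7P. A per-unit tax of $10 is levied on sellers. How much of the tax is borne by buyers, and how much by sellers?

Buyers bear 140/17, sellers bear 30/17

Pre-tax equilibrium: P* = 81, Q* = 89.
Tax on sellers shifts supply to S = -478 + 7(P − 10) = -548 + 7P.
210.5 - 1.5P = -548 + 7P gives buyer price Pb = 1517/17; sellers receive Ps = 1517/17 − 10 = 1347/17.
New quantity: Q = 210.5 − 1.5(1517/17) = 1303/17.
Buyer burden = 1517/17 − 81 = 140/17; seller burden = 81 − 1347/17 = 30/17.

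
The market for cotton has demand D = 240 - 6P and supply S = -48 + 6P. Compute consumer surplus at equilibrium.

Consumer surplus = 768

Equilibrium: 240 - 6P = -48 + 6P gives P* = 24, Q* = 96.
Demand choke price (D = 0): P = 40.
CS = ½(40 − 24)(96) = 768.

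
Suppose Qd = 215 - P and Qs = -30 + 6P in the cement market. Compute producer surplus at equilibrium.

Producer surplus = 2700

Equilibrium: 215 - P = -30 + 6P gives P* = 35, Q* = 180.
Supply starts at P = 5 (where Qs = 0).
PS = ½(35 − 5)(180) = 2700.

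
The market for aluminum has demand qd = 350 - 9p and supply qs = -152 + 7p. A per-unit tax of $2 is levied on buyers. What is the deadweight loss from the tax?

Deadweight loss = 7.875

Pre-tax equilibrium: p* = 31.375, q* = 67.625.
Tax on buyers shifts demand to qd = 350 − 9(p + 2) = 332 - 9p.
332 - 9p = -152 + 7p gives seller price ps = 30.25; buyers pay pb = 30.25 + 2 = 32.25.
New quantity: q = 350 − 9(32.25) = 59.75.
DWL = ½ × 2 × (67.625 − 59.75) = 7.875.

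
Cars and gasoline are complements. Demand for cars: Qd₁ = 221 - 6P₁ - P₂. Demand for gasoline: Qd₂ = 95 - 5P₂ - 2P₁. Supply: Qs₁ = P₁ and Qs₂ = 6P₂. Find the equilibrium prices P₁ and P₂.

P₁ = 2336/75, P₂ = 223/75

Market 1: 221 - 6P₁ - P₂ = P₁ → 7P₁ + P₂ = 221.
Market 2: 11P₂ + 2P₁ = 95.
Eliminating P₂: 11×(1) − 1×(2) gives 75P₁ = 2336, so P₁ = 2336/75.
Back-substitute into (2): P₂ = (95 − 2×2336/75) / 11 = 223/75.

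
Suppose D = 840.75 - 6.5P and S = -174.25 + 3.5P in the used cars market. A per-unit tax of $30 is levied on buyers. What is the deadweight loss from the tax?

Pre-tax equilibrium: P* = 101.5, Q* = 181.
Tax on buyers shifts demand to D = 840.75 − 6.5(P + 30) = 645.75 - 6.5P.
645.75 - 6.5P = -174.25 + 3.5P gives seller price Ps = 82; buyers pay Pb = 82 + 30 = 112.
New quantity: Q = 840.75 − 6.5(112) = 112.75.
DWL = ½ × 30 × (181 − 112.75) = 1023.75.

Deadweight loss = 1023.75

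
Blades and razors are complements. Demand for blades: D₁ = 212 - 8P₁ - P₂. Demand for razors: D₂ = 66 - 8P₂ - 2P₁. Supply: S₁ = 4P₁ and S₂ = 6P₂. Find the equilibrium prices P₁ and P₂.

Market 1: 212 - 8P₁ - P₂ = 4P₁ → 12P₁ + P₂ = 212.
Market 2: 14P₂ + 2P₁ = 66.
Eliminating P₂: 14×(1) − 1×(2) gives 166P₁ = 2902, so P₁ = 1451/83.
Back-substitute into (2): P₂ = (66 − 2×1451/83) / 14 = 184/83.

P₁ = 1451/83, P₂ = 184/83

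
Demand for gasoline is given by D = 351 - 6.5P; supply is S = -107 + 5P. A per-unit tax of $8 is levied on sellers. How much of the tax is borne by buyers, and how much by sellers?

Buyers bear 80/23, sellers bear 104/23

Pre-tax equilibrium: P* = 916/23, Q* = 2119/23.
Tax on sellers shifts supply to S = -107 + 5(P − 8) = -147 + 5P.
351 - 6.5P = -147 + 5P gives buyer price Pb = 996/23; sellers receive Ps = 996/23 − 8 = 812/23.
New quantity: Q = 351 − 6.5(996/23) = 1599/23.
Buyer burden = 996/23 − 916/23 = 80/23; seller burden = 916/23 − 812/23 = 104/23.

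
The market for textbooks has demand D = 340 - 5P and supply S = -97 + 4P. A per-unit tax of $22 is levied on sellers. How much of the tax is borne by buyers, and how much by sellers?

Buyers bear 88/9, sellers bear 110/9

Pre-tax equilibrium: P* = 437/9, Q* = 875/9.
Tax on sellers shifts supply to S = -97 + 4(P − 22) = -185 + 4P.
340 - 5P = -185 + 4P gives buyer price Pb = 175/3; sellers receive Ps = 175/3 − 22 = 109/3.
New quantity: Q = 340 − 5(175/3) = 145/3.
Buyer burden = 175/3 − 437/9 = 88/9; seller burden = 437/9 − 109/3 = 110/9.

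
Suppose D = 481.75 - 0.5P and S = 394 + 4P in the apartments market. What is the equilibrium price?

P* = 19.5

Set D = S: 481.75 - 0.5P = 394 + 4P.
87.75 = 4.5P, so P* = 19.5.
Q* = 481.75 − 0.5(19.5) = 472.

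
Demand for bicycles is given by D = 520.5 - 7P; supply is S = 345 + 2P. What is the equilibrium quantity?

Set D = S: 520.5 - 7P = 345 + 2P.
175.5 = 9P, so P* = 19.5.
Q* = 520.5 − 7(19.5) = 384.

Q* = 384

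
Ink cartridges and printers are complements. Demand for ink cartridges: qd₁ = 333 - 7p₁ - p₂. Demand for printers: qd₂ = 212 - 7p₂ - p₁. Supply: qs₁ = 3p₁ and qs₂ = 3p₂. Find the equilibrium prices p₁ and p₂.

Market 1: 333 - 7p₁ - p₂ = 3p₁ → 10p₁ + p₂ = 333.
Market 2: 10p₂ + p₁ = 212.
Eliminating p₂: 10×(1) − 1×(2) gives 99p₁ = 3118, so p₁ = 3118/99.
Back-substitute into (2): p₂ = (212 − 1×3118/99) / 10 = 1787/99.

p₁ = 3118/99, p₂ = 1787/99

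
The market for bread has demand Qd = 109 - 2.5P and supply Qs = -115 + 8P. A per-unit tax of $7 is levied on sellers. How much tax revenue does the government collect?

Tax revenue = 889/3

Pre-tax equilibrium: P* = 64/3, Q* = 167/3.
Tax on sellers shifts supply to Qs = -115 + 8(P − 7) = -171 + 8P.
109 - 2.5P = -171 + 8P gives buyer price Pb = 80/3; sellers receive Ps = 80/3 − 7 = 59/3.
New quantity: Q = 109 − 2.5(80/3) = 127/3.
Revenue = 7 × 127/3 = 889/3.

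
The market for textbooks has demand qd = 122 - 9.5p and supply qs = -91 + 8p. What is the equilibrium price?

Set qd = qs: 122 - 9.5p = -91 + 8p.
213 = 17.5p, so p* = 426/35.
q* = 122 − 9.5(426/35) = 223/35.

p* = 426/35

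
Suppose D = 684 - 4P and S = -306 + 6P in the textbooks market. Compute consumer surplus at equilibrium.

Equilibrium: 684 - 4P = -306 + 6P gives P* = 99, Q* = 288.
Demand choke price (D = 0): P = 171.
CS = ½(171 − 99)(288) = 10368.

Consumer surplus = 10368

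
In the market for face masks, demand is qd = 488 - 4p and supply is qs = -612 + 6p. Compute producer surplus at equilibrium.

Producer surplus = 192

Equilibrium: 488 - 4p = -612 + 6p gives p* = 110, q* = 48.
Supply starts at p = 102 (where qs = 0).
PS = ½(110 − 102)(48) = 192.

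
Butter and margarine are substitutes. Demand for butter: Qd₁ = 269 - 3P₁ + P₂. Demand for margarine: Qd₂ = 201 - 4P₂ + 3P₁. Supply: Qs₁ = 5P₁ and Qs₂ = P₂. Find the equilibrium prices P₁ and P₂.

P₁ = 1546/37, P₂ = 2415/37

Market 1: 269 - 3P₁ + P₂ = 5P₁ → 8P₁ - P₂ = 269.
Market 2: 5P₂ - 3P₁ = 201.
Eliminating P₂: 5×(1) + 1×(2) gives 37P₁ = 1546, so P₁ = 1546/37.
Back-substitute into (2): P₂ = (201 + 3×1546/37) / 5 = 2415/37.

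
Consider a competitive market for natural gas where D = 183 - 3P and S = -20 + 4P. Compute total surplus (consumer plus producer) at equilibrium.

Total surplus = 2688

Equilibrium: 183 - 3P = -20 + 4P gives P* = 29, Q* = 96.
Demand choke price: P = 61; supply starts at P = 5.
CS = ½(61 − 29)(96) = 1536; PS = ½(29 − 5)(96) = 1152.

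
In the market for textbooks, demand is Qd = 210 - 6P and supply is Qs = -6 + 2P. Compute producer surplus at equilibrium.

Producer surplus = 576

Equilibrium: 210 - 6P = -6 + 2P gives P* = 27, Q* = 48.
Supply starts at P = 3 (where Qs = 0).
PS = ½(27 − 3)(48) = 576.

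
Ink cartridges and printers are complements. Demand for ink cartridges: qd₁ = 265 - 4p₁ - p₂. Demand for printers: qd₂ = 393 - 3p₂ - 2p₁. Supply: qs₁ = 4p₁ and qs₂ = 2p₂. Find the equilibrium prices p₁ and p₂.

p₁ = 466/19, p₂ = 1307/19

Market 1: 265 - 4p₁ - p₂ = 4p₁ → 8p₁ + p₂ = 265.
Market 2: 5p₂ + 2p₁ = 393.
Eliminating p₂: 5×(1) − 1×(2) gives 38p₁ = 932, so p₁ = 466/19.
Back-substitute into (2): p₂ = (393 − 2×466/19) / 5 = 1307/19.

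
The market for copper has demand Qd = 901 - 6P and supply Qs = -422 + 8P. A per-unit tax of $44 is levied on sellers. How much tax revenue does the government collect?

Pre-tax equilibrium: P* = 94.5, Q* = 334.
Tax on sellers shifts supply to Qs = -422 + 8(P − 44) = -774 + 8P.
901 - 6P = -774 + 8P gives buyer price Pb = 1675/14; sellers receive Ps = 1675/14 − 44 = 1059/14.
New quantity: Q = 901 − 6(1675/14) = 1282/7.
Revenue = 44 × 1282/7 = 56408/7.

Tax revenue = 56408/7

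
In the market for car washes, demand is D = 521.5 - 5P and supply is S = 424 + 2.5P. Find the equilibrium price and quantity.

Set D = S: 521.5 - 5P = 424 + 2.5P.
97.5 = 7.5P, so P* = 13.
Q* = 521.5 − 5(13) = 456.5.

P* = 13, Q* = 456.5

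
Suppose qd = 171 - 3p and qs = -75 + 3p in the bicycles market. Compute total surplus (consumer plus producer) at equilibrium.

Equilibrium: 171 - 3p = -75 + 3p gives p* = 41, q* = 48.
Demand choke price: p = 57; supply starts at p = 25.
CS = ½(57 − 41)(48) = 384; PS = ½(41 − 25)(48) = 384.

Total surplus = 768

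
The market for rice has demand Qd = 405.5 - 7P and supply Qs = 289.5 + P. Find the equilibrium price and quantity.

P* = 14.5, Q* = 304

Set Qd = Qs: 405.5 - 7P = 289.5 + P.
116 = 8P, so P* = 14.5.
Q* = 405.5 − 7(14.5) = 304.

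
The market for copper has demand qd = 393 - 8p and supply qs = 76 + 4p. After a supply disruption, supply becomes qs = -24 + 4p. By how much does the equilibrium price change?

Original equilibrium: p* = 317/12, q* = 545/3.
New equilibrium: 393 - 8p = -24 + 4p, so 417 = 12p and p' = 34.75; q' = 393 − 8(34.75) = 115.
Change in price: 34.75 − 317/12 = 25/3.

Δp = 25/3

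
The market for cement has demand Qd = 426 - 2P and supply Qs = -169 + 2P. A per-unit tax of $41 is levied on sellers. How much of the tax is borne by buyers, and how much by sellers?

Pre-tax equilibrium: P* = 148.75, Q* = 128.5.
Tax on sellers shifts supply to Qs = -169 + 2(P − 41) = -251 + 2P.
426 - 2P = -251 + 2P gives buyer price Pb = 169.25; sellers receive Ps = 169.25 − 41 = 128.25.
New quantity: Q = 426 − 2(169.25) = 87.5.
Buyer burden = 169.25 − 148.75 = 20.5; seller burden = 148.75 − 128.25 = 20.5.

Buyers bear $20.5, sellers bear $20.5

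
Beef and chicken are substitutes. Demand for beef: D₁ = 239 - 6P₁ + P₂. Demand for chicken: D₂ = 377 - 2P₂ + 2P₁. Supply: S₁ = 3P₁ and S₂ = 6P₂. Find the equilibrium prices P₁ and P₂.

Market 1: 239 - 6P₁ + P₂ = 3P₁ → 9P₁ - P₂ = 239.
Market 2: 8P₂ - 2P₁ = 377.
Eliminating P₂: 8×(1) + 1×(2) gives 70P₁ = 2289, so P₁ = 32.7.
Back-substitute into (2): P₂ = (377 + 2×32.7) / 8 = 55.3.

P₁ = 32.7, P₂ = 55.3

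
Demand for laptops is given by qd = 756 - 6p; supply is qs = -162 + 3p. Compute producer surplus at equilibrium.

Equilibrium: 756 - 6p = -162 + 3p gives p* = 102, q* = 144.
Supply starts at p = 54 (where qs = 0).
PS = ½(102 − 54)(144) = 3456.

Producer surplus = 3456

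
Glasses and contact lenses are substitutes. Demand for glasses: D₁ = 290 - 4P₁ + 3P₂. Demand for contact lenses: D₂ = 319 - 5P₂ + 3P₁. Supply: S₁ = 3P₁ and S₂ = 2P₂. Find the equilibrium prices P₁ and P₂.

P₁ = 74.675, P₂ = 77.575

Market 1: 290 - 4P₁ + 3P₂ = 3P₁ → 7P₁ - 3P₂ = 290.
Market 2: 7P₂ - 3P₁ = 319.
Eliminating P₂: 7×(1) + 3×(2) gives 40P₁ = 2987, so P₁ = 74.675.
Back-substitute into (2): P₂ = (319 + 3×74.675) / 7 = 77.575.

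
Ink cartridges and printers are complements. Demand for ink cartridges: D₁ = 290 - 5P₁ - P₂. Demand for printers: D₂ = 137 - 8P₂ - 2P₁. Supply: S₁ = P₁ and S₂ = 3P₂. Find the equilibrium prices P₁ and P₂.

Market 1: 290 - 5P₁ - P₂ = P₁ → 6P₁ + P₂ = 290.
Market 2: 11P₂ + 2P₁ = 137.
Eliminating P₂: 11×(1) − 1×(2) gives 64P₁ = 3053, so P₁ = 47.703125.
Back-substitute into (2): P₂ = (137 − 2×47.703125) / 11 = 3.78125.

P₁ = 47.703125, P₂ = 3.78125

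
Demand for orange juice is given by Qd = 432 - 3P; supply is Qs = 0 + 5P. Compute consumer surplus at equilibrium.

Consumer surplus = 12150

Equilibrium: 432 - 3P = 0 + 5P gives P* = 54, Q* = 270.
Demand choke price (Qd = 0): P = 144.
CS = ½(144 − 54)(270) = 12150.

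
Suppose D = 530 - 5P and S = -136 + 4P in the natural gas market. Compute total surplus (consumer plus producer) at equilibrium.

Total surplus = 5760

Equilibrium: 530 - 5P = -136 + 4P gives P* = 74, Q* = 160.
Demand choke price: P = 106; supply starts at P = 34.
CS = ½(106 − 74)(160) = 2560; PS = ½(74 − 34)(160) = 3200.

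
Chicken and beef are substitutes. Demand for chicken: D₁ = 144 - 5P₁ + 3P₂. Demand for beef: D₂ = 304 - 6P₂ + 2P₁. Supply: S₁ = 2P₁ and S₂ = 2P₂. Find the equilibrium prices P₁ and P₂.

Market 1: 144 - 5P₁ + 3P₂ = 2P₁ → 7P₁ - 3P₂ = 144.
Market 2: 8P₂ - 2P₁ = 304.
Eliminating P₂: 8×(1) + 3×(2) gives 50P₁ = 2064, so P₁ = 41.28.
Back-substitute into (2): P₂ = (304 + 2×41.28) / 8 = 48.32.

P₁ = 41.28, P₂ = 48.32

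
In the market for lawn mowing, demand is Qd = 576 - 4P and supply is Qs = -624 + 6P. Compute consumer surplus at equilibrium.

Consumer surplus = 1152

Equilibrium: 576 - 4P = -624 + 6P gives P* = 120, Q* = 96.
Demand choke price (Qd = 0): P = 144.
CS = ½(144 − 120)(96) = 1152.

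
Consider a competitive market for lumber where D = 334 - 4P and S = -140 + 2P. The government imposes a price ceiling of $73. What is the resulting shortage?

Equilibrium price would be P* = 79, so the ceiling at 73 binds.
At P = 73: D = 334 − 4(73) = 42, S = -140 + 2(73) = 6.
Shortage = 42 − 6 = 36.

Shortage = 36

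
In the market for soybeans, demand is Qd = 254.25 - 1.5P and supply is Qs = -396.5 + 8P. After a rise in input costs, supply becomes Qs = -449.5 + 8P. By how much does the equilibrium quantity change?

ΔQ = -159/19

Original equilibrium: P* = 68.5, Q* = 151.5.
New equilibrium: 254.25 - 1.5P = -449.5 + 8P, so 703.75 = 9.5P and P' = 2815/38; Q' = 254.25 − 1.5(2815/38) = 5439/38.
Change in quantity: 5439/38 − 151.5 = -159/19.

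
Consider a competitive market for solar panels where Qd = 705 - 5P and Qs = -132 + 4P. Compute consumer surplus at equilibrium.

Equilibrium: 705 - 5P = -132 + 4P gives P* = 93, Q* = 240.
Demand choke price (Qd = 0): P = 141.
CS = ½(141 − 93)(240) = 5760.

Consumer surplus = 5760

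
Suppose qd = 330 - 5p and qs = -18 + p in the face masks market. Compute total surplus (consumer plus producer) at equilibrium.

Equilibrium: 330 - 5p = -18 + p gives p* = 58, q* = 40.
Demand choke price: p = 66; supply starts at p = 18.
CS = ½(66 − 58)(40) = 160; PS = ½(58 − 18)(40) = 800.

Total surplus = 960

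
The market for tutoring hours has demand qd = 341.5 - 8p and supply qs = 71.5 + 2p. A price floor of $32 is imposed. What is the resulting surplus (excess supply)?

Surplus = 50

Equilibrium price would be p* = 27, so the floor at 32 binds.
At p = 32: qd = 85.5, qs = 135.5.
Surplus = 135.5 − 85.5 = 50.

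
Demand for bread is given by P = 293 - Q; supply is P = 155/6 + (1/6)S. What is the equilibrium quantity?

Set the two price expressions equal: 293 - Q = 155/6 + (1/6)Q.
1603/6 = (7/6)Q, so Q* = 229.
P* = 293 − (1)(229) = 64.

Q* = 229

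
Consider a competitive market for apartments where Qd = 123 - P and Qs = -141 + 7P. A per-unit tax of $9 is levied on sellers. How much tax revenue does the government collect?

Tax revenue = 739.125

Pre-tax equilibrium: P* = 33, Q* = 90.
Tax on sellers shifts supply to Qs = -141 + 7(P − 9) = -204 + 7P.
123 - P = -204 + 7P gives buyer price Pb = 40.875; sellers receive Ps = 40.875 − 9 = 31.875.
New quantity: Q = 123 − 1(40.875) = 82.125.
Revenue = 9 × 82.125 = 739.125.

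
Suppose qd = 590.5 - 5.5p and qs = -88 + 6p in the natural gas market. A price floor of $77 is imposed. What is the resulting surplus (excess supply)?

Surplus = 207

Equilibrium price would be p* = 59, so the floor at 77 binds.
At p = 77: qd = 167, qs = 374.
Surplus = 374 − 167 = 207.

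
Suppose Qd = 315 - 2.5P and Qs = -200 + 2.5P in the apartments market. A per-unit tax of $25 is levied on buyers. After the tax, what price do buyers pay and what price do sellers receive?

Pre-tax equilibrium: P* = 103, Q* = 57.5.
Tax on buyers shifts demand to Qd = 315 − 2.5(P + 25) = 252.5 - 2.5P.
252.5 - 2.5P = -200 + 2.5P gives seller price Ps = 90.5; buyers pay Pb = 90.5 + 25 = 115.5.
New quantity: Q = 315 − 2.5(115.5) = 26.25.

Buyers pay $115.5, sellers receive $90.5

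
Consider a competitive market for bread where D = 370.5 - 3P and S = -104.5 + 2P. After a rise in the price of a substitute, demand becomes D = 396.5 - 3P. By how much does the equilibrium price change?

ΔP = 5.2

Original equilibrium: P* = 95, Q* = 85.5.
New equilibrium: 396.5 - 3P = -104.5 + 2P, so 501 = 5P and P' = 100.2; Q' = 396.5 − 3(100.2) = 95.9.
Change in price: 100.2 − 95 = 5.2.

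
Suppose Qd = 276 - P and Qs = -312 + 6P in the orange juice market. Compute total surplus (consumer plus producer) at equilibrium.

Equilibrium: 276 - P = -312 + 6P gives P* = 84, Q* = 192.
Demand choke price: P = 276; supply starts at P = 52.
CS = ½(276 − 84)(192) = 18432; PS = ½(84 − 52)(192) = 3072.

Total surplus = 21504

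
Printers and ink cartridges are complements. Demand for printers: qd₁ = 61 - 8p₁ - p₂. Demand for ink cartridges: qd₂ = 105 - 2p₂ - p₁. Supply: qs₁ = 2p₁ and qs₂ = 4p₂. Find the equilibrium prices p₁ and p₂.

Market 1: 61 - 8p₁ - p₂ = 2p₁ → 10p₁ + p₂ = 61.
Market 2: 6p₂ + p₁ = 105.
Eliminating p₂: 6×(1) − 1×(2) gives 59p₁ = 261, so p₁ = 261/59.
Back-substitute into (2): p₂ = (105 − 1×261/59) / 6 = 989/59.

p₁ = 261/59, p₂ = 989/59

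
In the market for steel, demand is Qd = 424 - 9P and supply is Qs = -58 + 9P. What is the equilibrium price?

Set Qd = Qs: 424 - 9P = -58 + 9P.
482 = 18P, so P* = 241/9.
Q* = 424 − 9(241/9) = 183.

P* = 241/9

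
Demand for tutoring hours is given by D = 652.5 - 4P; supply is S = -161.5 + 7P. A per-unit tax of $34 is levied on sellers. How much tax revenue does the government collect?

Pre-tax equilibrium: P* = 74, Q* = 356.5.
Tax on sellers shifts supply to S = -161.5 + 7(P − 34) = -399.5 + 7P.
652.5 - 4P = -399.5 + 7P gives buyer price Pb = 1052/11; sellers receive Ps = 1052/11 − 34 = 678/11.
New quantity: Q = 652.5 − 4(1052/11) = 5939/22.
Revenue = 34 × 5939/22 = 100963/11.

Tax revenue = 100963/11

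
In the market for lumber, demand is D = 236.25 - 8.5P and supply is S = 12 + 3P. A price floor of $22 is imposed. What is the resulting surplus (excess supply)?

Equilibrium price would be P* = 19.5, so the floor at 22 binds.
At P = 22: D = 49.25, S = 78.
Surplus = 78 − 49.25 = 28.75.

Surplus = 28.75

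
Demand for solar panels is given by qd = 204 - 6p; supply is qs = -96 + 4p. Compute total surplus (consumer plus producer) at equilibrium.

Total surplus = 120

Equilibrium: 204 - 6p = -96 + 4p gives p* = 30, q* = 24.
Demand choke price: p = 34; supply starts at p = 24.
CS = ½(34 − 30)(24) = 48; PS = ½(30 − 24)(24) = 72.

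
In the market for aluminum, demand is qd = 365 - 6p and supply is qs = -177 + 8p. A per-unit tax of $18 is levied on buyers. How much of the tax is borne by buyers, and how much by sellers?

Buyers bear 72/7, sellers bear 54/7

Pre-tax equilibrium: p* = 271/7, q* = 929/7.
Tax on buyers shifts demand to qd = 365 − 6(p + 18) = 257 - 6p.
257 - 6p = -177 + 8p gives seller price ps = 31; buyers pay pb = 31 + 18 = 49.
New quantity: q = 365 − 6(49) = 71.
Buyer burden = 49 − 271/7 = 72/7; seller burden = 271/7 − 31 = 54/7.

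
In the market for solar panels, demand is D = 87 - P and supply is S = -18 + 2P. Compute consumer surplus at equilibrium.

Equilibrium: 87 - P = -18 + 2P gives P* = 35, Q* = 52.
Demand choke price (D = 0): P = 87.
CS = ½(87 − 35)(52) = 1352.

Consumer surplus = 1352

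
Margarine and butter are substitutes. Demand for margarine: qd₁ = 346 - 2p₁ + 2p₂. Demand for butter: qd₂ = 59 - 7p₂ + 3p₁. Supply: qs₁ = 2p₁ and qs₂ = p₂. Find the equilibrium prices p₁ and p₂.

Market 1: 346 - 2p₁ + 2p₂ = 2p₁ → 4p₁ - 2p₂ = 346.
Market 2: 8p₂ - 3p₁ = 59.
Eliminating p₂: 8×(1) + 2×(2) gives 26p₁ = 2886, so p₁ = 111.
Back-substitute into (2): p₂ = (59 + 3×111) / 8 = 49.

p₁ = 111, p₂ = 49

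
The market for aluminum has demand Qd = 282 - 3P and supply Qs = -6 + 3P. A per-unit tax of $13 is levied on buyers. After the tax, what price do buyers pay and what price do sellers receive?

Pre-tax equilibrium: P* = 48, Q* = 138.
Tax on buyers shifts demand to Qd = 282 − 3(P + 13) = 243 - 3P.
243 - 3P = -6 + 3P gives seller price Ps = 41.5; buyers pay Pb = 41.5 + 13 = 54.5.
New quantity: Q = 282 − 3(54.5) = 118.5.

Buyers pay $54.5, sellers receive $41.5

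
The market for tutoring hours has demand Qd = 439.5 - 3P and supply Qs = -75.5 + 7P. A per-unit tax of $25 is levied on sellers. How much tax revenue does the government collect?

Tax revenue = 5812.5

Pre-tax equilibrium: P* = 51.5, Q* = 285.
Tax on sellers shifts supply to Qs = -75.5 + 7(P − 25) = -250.5 + 7P.
439.5 - 3P = -250.5 + 7P gives buyer price Pb = 69; sellers receive Ps = 69 − 25 = 44.
New quantity: Q = 439.5 − 3(69) = 232.5.
Revenue = 25 × 232.5 = 5812.5.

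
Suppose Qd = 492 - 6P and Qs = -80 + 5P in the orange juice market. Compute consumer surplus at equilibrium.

Equilibrium: 492 - 6P = -80 + 5P gives P* = 52, Q* = 180.
Demand choke price (Qd = 0): P = 82.
CS = ½(82 − 52)(180) = 2700.

Consumer surplus = 2700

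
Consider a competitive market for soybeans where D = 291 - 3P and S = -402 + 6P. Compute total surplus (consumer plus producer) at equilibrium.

Total surplus = 900

Equilibrium: 291 - 3P = -402 + 6P gives P* = 77, Q* = 60.
Demand choke price: P = 97; supply starts at P = 67.
CS = ½(97 − 77)(60) = 600; PS = ½(77 − 67)(60) = 300.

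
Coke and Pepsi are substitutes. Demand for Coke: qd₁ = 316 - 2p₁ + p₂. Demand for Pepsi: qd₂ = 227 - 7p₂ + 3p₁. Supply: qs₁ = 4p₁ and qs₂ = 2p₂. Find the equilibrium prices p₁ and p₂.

p₁ = 3071/51, p₂ = 770/17

Market 1: 316 - 2p₁ + p₂ = 4p₁ → 6p₁ - p₂ = 316.
Market 2: 9p₂ - 3p₁ = 227.
Eliminating p₂: 9×(1) + 1×(2) gives 51p₁ = 3071, so p₁ = 3071/51.
Back-substitute into (2): p₂ = (227 + 3×3071/51) / 9 = 770/17.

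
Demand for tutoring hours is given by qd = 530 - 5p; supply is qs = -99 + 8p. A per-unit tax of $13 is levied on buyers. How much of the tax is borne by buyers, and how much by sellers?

Buyers bear $8, sellers bear $5

Pre-tax equilibrium: p* = 629/13, q* = 3745/13.
Tax on buyers shifts demand to qd = 530 − 5(p + 13) = 465 - 5p.
465 - 5p = -99 + 8p gives seller price ps = 564/13; buyers pay pb = 564/13 + 13 = 733/13.
New quantity: q = 530 − 5(733/13) = 3225/13.
Buyer burden = 733/13 − 629/13 = 8; seller burden = 629/13 − 564/13 = 5.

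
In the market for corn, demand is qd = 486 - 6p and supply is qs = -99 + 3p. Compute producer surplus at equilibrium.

Producer surplus = 1536

Equilibrium: 486 - 6p = -99 + 3p gives p* = 65, q* = 96.
Supply starts at p = 33 (where qs = 0).
PS = ½(65 − 33)(96) = 1536.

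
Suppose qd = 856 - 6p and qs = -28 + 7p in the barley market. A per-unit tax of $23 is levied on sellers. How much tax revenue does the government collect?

Pre-tax equilibrium: p* = 68, q* = 448.
Tax on sellers shifts supply to qs = -28 + 7(p − 23) = -189 + 7p.
856 - 6p = -189 + 7p gives buyer price pb = 1045/13; sellers receive ps = 1045/13 − 23 = 746/13.
New quantity: q = 856 − 6(1045/13) = 4858/13.
Revenue = 23 × 4858/13 = 111734/13.

Tax revenue = 111734/13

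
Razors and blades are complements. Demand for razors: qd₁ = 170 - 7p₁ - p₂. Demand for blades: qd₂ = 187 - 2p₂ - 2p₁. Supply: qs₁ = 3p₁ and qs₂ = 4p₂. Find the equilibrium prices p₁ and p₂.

Market 1: 170 - 7p₁ - p₂ = 3p₁ → 10p₁ + p₂ = 170.
Market 2: 6p₂ + 2p₁ = 187.
Eliminating p₂: 6×(1) − 1×(2) gives 58p₁ = 833, so p₁ = 833/58.
Back-substitute into (2): p₂ = (187 − 2×833/58) / 6 = 765/29.

p₁ = 833/58, p₂ = 765/29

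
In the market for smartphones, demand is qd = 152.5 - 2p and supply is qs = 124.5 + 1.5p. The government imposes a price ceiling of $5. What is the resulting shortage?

Shortage = 10.5

Equilibrium price would be p* = 8, so the ceiling at 5 binds.
At p = 5: qd = 152.5 − 2(5) = 142.5, qs = 124.5 + 1.5(5) = 132.
Shortage = 142.5 − 132 = 10.5.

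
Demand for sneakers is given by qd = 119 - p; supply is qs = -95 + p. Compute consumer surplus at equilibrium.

Consumer surplus = 72

Equilibrium: 119 - p = -95 + p gives p* = 107, q* = 12.
Demand choke price (qd = 0): p = 119.
CS = ½(119 − 107)(12) = 72.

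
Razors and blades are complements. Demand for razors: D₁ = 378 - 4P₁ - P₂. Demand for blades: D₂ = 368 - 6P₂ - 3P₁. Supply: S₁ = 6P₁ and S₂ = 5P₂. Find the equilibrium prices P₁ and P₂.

P₁ = 3790/107, P₂ = 2546/107

Market 1: 378 - 4P₁ - P₂ = 6P₁ → 10P₁ + P₂ = 378.
Market 2: 11P₂ + 3P₁ = 368.
Eliminating P₂: 11×(1) − 1×(2) gives 107P₁ = 3790, so P₁ = 3790/107.
Back-substitute into (2): P₂ = (368 − 3×3790/107) / 11 = 2546/107.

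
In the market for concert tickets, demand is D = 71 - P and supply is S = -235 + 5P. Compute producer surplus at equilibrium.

Producer surplus = 40

Equilibrium: 71 - P = -235 + 5P gives P* = 51, Q* = 20.
Supply starts at P = 47 (where S = 0).
PS = ½(51 − 47)(20) = 40.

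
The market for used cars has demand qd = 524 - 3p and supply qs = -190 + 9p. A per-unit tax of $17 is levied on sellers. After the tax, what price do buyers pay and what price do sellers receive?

Buyers pay $72.25, sellers receive $55.25

Pre-tax equilibrium: p* = 59.5, q* = 345.5.
Tax on sellers shifts supply to qs = -190 + 9(p − 17) = -343 + 9p.
524 - 3p = -343 + 9p gives buyer price pb = 72.25; sellers receive ps = 72.25 − 17 = 55.25.
New quantity: q = 524 − 3(72.25) = 307.25.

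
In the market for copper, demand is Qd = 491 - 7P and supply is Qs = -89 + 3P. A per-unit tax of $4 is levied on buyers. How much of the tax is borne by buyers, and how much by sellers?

Pre-tax equilibrium: P* = 58, Q* = 85.
Tax on buyers shifts demand to Qd = 491 − 7(P + 4) = 463 - 7P.
463 - 7P = -89 + 3P gives seller price Ps = 55.2; buyers pay Pb = 55.2 + 4 = 59.2.
New quantity: Q = 491 − 7(59.2) = 76.6.
Buyer burden = 59.2 − 58 = 1.2; seller burden = 58 − 55.2 = 2.8.

Buyers bear $1.2, sellers bear $2.8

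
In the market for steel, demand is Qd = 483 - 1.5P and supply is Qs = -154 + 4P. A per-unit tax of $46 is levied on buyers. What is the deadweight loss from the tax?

Deadweight loss = 12696/11

Pre-tax equilibrium: P* = 1274/11, Q* = 3402/11.
Tax on buyers shifts demand to Qd = 483 − 1.5(P + 46) = 414 - 1.5P.
414 - 1.5P = -154 + 4P gives seller price Ps = 1136/11; buyers pay Pb = 1136/11 + 46 = 1642/11.
New quantity: Q = 483 − 1.5(1642/11) = 2850/11.
DWL = ½ × 46 × (3402/11 − 2850/11) = 12696/11.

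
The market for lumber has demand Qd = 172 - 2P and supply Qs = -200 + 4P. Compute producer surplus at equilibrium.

Producer surplus = 288

Equilibrium: 172 - 2P = -200 + 4P gives P* = 62, Q* = 48.
Supply starts at P = 50 (where Qs = 0).
PS = ½(62 − 50)(48) = 288.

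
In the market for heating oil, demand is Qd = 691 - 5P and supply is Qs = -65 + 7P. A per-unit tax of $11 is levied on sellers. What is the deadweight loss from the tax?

Pre-tax equilibrium: P* = 63, Q* = 376.
Tax on sellers shifts supply to Qs = -65 + 7(P − 11) = -142 + 7P.
691 - 5P = -142 + 7P gives buyer price Pb = 833/12; sellers receive Ps = 833/12 − 11 = 701/12.
New quantity: Q = 691 − 5(833/12) = 4127/12.
DWL = ½ × 11 × (376 − 4127/12) = 4235/24.

Deadweight loss = 4235/24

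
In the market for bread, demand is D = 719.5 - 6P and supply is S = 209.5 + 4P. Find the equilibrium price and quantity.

Set D = S: 719.5 - 6P = 209.5 + 4P.
510 = 10P, so P* = 51.
Q* = 719.5 − 6(51) = 413.5.

P* = 51, Q* = 413.5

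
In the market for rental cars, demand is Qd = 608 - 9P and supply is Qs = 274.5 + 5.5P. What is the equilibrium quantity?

Q* = 401

Set Qd = Qs: 608 - 9P = 274.5 + 5.5P.
333.5 = 14.5P, so P* = 23.
Q* = 608 − 9(23) = 401.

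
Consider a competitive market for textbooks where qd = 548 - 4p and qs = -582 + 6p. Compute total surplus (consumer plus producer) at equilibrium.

Equilibrium: 548 - 4p = -582 + 6p gives p* = 113, q* = 96.
Demand choke price: p = 137; supply starts at p = 97.
CS = ½(137 − 113)(96) = 1152; PS = ½(113 − 97)(96) = 768.

Total surplus = 1920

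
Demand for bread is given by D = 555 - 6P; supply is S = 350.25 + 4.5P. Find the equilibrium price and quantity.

P* = 19.5, Q* = 438

Set D = S: 555 - 6P = 350.25 + 4.5P.
204.75 = 10.5P, so P* = 19.5.
Q* = 555 − 6(19.5) = 438.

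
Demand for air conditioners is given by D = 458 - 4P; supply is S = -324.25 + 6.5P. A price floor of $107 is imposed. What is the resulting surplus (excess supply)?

Equilibrium price would be P* = 74.5, so the floor at 107 binds.
At P = 107: D = 30, S = 371.25.
Surplus = 371.25 − 30 = 341.25.

Surplus = 341.25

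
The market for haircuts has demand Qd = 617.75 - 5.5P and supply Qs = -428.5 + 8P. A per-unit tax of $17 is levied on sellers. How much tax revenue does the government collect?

Pre-tax equilibrium: P* = 77.5, Q* = 191.5.
Tax on sellers shifts supply to Qs = -428.5 + 8(P − 17) = -564.5 + 8P.
617.75 - 5.5P = -564.5 + 8P gives buyer price Pb = 4729/54; sellers receive Ps = 4729/54 − 17 = 3811/54.
New quantity: Q = 617.75 − 5.5(4729/54) = 7349/54.
Revenue = 17 × 7349/54 = 124933/54.

Tax revenue = 124933/54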